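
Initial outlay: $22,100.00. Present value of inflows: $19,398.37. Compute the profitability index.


Formula: PI = PV(cash flows) / initial investment
Substituting: PI = $19,398.37 / $22,100.00
PI = 0.8778

0.8778


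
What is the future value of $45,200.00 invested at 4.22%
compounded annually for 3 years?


Formula: FV = P * (1 + r)^n
Substituting: FV = $45,200.00 * (1 + 0.0422)^3
Growth factor: (1.0422)^3 = 1.132018
FV = $45,200.00 * 1.132018 = $51,167.20

$51,167.20


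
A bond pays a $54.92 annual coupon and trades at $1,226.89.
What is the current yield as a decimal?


Formula: Current yield = annual coupon / price
Substituting: CY = $54.92 / $1,226.89
CY = 0.044764

0.044764


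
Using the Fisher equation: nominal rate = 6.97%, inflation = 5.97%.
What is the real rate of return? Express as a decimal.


Formula: (1 + r_real) = (1 + r_nom) / (1 + inflation)
Substituting: (1 + r_real) = 1.0697 / 1.0597
(1 + r_real) = 1.009437
r_real = 1.009437 - 1 = 0.009437

0.009437


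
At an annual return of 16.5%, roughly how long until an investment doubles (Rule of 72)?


Formula: Years ≈ 72 / r
Substituting: Years ≈ 72 / 16.5
Years ≈ 4.4

4.4 years


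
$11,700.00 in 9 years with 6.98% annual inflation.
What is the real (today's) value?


Formula: Real value = nominal / (1 + inflation)^years
Price level: (1 + 0.0698)^9 = 1.835369
Real value = $11,700.00 / 1.835369 = $6,374.74

$6,374.74


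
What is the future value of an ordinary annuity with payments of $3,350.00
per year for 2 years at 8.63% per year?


Formula: FV = PMT * ((1+r)^n - 1) / r
Growth factor: (1 + 0.0863)^2 = 1.180048
Numerator: 1.180048 - 1 = 0.180048
FV = $3,350.00 * 0.180048 / 0.0863 = $6,989.11

$6,989.11


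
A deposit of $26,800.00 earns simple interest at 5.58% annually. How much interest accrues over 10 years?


Formula: I = P * r * t
Substituting: I = $26,800.00 * 0.0558 * 10
Step: I = $26,800.00 * 0.558
I = $14,954.40

$14,954.40


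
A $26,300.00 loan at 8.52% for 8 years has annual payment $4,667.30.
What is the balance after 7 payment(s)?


Formula: Balance = PV*(1+r)^k - PMT*((1+r)^k - 1)/r
Growth: (1 + 0.0852)^7 = 1.772428
Accumulated factor: ((1+r)^k - 1)/r = 9.066051
Balance = $26,300.00 * 1.772428 - $4,667.30 * 9.066051
Balance = $4,300.86

$4,300.86


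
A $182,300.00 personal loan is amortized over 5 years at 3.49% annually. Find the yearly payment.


Formula: PMT = PV * r / (1 - (1+r)^(-n))
Denominator: 1 - (1 + 0.0349)^(-5) = 0.15762
Numerator: $182,300.00 * 0.0349 = 6362.27
PMT = 6362.27 / 0.15762 = $40,364.62

$40,364.62


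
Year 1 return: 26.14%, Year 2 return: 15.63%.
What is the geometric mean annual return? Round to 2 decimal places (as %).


Formula: Geometric mean = ((1+r1)*(1+r2))^(1/2) - 1
Product: (1 + 0.2614) * (1 + 0.1563) = 1.2614 * 1.1563 = 1.458557
Square root: 1.458557^0.5 = 1.207707
Geometric mean = 1.207707 - 1 = 0.207707
As percentage: 20.77%

20.77%


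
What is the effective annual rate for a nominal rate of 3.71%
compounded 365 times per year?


Formula: EAR = (1 + r/m)^m - 1
Period rate: r/m = 0.0371 / 365 = 0.000102
Compounding: (1 + 0.000102)^365 = 1.037795
EAR = 1.037795 - 1 = 0.037795

0.037795


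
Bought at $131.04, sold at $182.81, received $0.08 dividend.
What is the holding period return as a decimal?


Formula: HPR = (P1 - P0 + D) / P0
Gain: $182.81 - $131.04 + $0.08 = $51.85
HPR = $51.85 / $131.04 = 0.3957

0.3957


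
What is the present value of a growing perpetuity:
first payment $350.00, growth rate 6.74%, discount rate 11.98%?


Formula: PV = C / (r - g)
Spread: r - g = 0.1198 - 0.0674 = 0.0524
Substituting: PV = $350.00 / 0.0524
PV = $6,679.39

$6,679.39


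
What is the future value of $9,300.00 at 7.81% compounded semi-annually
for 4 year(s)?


Formula: FV = P * (1 + r/m)^(m*t)
Period rate: r/m = 0.0781 / 2 = 0.03905
Total periods: m*t = 2 * 4 = 8
Growth factor: (1 + 0.03905)^8 = 1.3586
FV = $9,300.00 * 1.3586 = $12,634.98

$12,634.98


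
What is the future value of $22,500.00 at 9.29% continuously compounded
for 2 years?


Formula: FV = P * e^(r*t)
Exponent: r*t = 0.0929 * 2 = 0.1858
e^(0.1858) = 1.204181
FV = $22,500.00 * 1.204181 = $27,094.08

$27,094.08


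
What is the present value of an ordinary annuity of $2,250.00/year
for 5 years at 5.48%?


Formula: PV = PMT * (1 - (1+r)^(-n)) / r
Discount factor: (1 + 0.0548)^(-5) = 0.76586
Bracket: 1 - 0.76586 = 0.23414
PV = $2,250.00 * 0.23414 / 0.0548 = $9,613.41

$9,613.41


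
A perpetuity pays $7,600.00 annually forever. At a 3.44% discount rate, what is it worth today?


Formula: PV = C / r
Substituting: PV = $7,600.00 / 0.0344
PV = $220,930.23

$220,930.23


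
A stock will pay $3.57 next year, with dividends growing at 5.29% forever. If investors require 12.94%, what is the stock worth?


Formula: P = D1 / (r - g)
Spread: r - g = 0.1294 - 0.0529 = 0.0765
Substituting: P = $3.57 / 0.0765
P = $46.67

$46.67


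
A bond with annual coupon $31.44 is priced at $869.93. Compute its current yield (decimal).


Formula: Current yield = annual coupon / price
Substituting: CY = $31.44 / $869.93
CY = 0.036141

0.036141


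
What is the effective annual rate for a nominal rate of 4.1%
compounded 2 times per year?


Formula: EAR = (1 + r/m)^m - 1
Period rate: r/m = 0.041 / 2 = 0.0205
Compounding: (1 + 0.0205)^2 = 1.04142
EAR = 1.04142 - 1 = 0.04142

0.04142


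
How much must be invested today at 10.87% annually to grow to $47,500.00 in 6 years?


Formula: PV = FV / (1 + r)^n
Substituting: PV = $47,500.00 / (1 + 0.1087)^6
Discount factor: (1.1087)^6 = 1.85731
PV = $47,500.00 / 1.85731 = $25,574.63

$25,574.63


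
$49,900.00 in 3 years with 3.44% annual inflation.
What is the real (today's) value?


Formula: Real value = nominal / (1 + inflation)^years
Price level: (1 + 0.0344)^3 = 1.106791
Real value = $49,900.00 / 1.106791 = $45,085.30

$45,085.30


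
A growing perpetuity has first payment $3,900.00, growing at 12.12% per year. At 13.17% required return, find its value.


Formula: PV = C / (r - g)
Spread: r - g = 0.1317 - 0.1212 = 0.0105
Substituting: PV = $3,900.00 / 0.0105
PV = $371,428.57

$371,428.57


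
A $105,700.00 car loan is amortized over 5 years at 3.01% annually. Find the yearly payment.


Formula: PMT = PV * r / (1 - (1+r)^(-n))
Denominator: 1 - (1 + 0.0301)^(-5) = 0.13781
Numerator: $105,700.00 * 0.0301 = 3181.57
PMT = 3181.57 / 0.13781 = $23,086.67

$23,086.67


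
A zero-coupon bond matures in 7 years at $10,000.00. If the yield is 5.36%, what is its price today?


Formula: Price = FV / (1 + r)^n
Substituting: Price = $10,000.00 / (1 + 0.0536)^7
Discount factor: (1.0536)^7 = 1.44122
Price = $10,000.00 / 1.44122 = $6,938.57

$6,938.57


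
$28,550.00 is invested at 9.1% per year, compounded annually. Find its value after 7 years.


Formula: FV = P * (1 + r)^n
Substituting: FV = $28,550.00 * (1 + 0.091)^7
Growth factor: (1.091)^7 = 1.839811
FV = $28,550.00 * 1.839811 = $52,526.61

$52,526.61


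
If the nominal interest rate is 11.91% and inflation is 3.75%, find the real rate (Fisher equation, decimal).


Formula: (1 + r_real) = (1 + r_nom) / (1 + inflation)
Substituting: (1 + r_real) = 1.1191 / 1.0375
(1 + r_real) = 1.078651
r_real = 1.078651 - 1 = 0.078651

0.078651


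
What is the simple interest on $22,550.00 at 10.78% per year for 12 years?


Formula: I = P * r * t
Substituting: I = $22,550.00 * 0.1078 * 12
Step: I = $22,550.00 * 1.2936
I = $29,170.68

$29,170.68


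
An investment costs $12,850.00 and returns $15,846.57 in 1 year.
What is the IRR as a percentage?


Formula: IRR = C1/C0 - 1
Substituting: IRR = $15,846.57 / $12,850.00 - 1
Ratio: 1.233196 - 1 = 0.233196
IRR = 23.3196%

23.3196%


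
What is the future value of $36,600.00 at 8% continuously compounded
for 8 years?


Formula: FV = P * e^(r*t)
Exponent: r*t = 0.08 * 8 = 0.64
e^(0.64) = 1.896481
FV = $36,600.00 * 1.896481 = $69,411.20

$69,411.20


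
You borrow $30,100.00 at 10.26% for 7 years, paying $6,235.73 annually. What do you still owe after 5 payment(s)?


Formula: Balance = PV*(1+r)^k - PMT*((1+r)^k - 1)/r
Growth: (1 + 0.1026)^5 = 1.629633
Accumulated factor: ((1+r)^k - 1)/r = 6.136779
Balance = $30,100.00 * 1.629633 - $6,235.73 * 6.136779
Balance = $10,784.67

$10,784.67


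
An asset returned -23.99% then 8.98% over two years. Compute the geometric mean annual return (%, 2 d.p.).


Formula: Geometric mean = ((1+r1)*(1+r2))^(1/2) - 1
Product: (1 + -0.2399) * (1 + 0.0898) = 0.7601 * 1.0898 = 0.828357
Square root: 0.828357^0.5 = 0.910141
Geometric mean = 0.910141 - 1 = -0.089859
As percentage: -8.99%

-8.99%


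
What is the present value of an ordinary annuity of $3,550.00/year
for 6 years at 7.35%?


Formula: PV = PMT * (1 - (1+r)^(-n)) / r
Discount factor: (1 + 0.0735)^(-6) = 0.653413
Bracket: 1 - 0.653413 = 0.346587
PV = $3,550.00 * 0.346587 / 0.0735 = $16,739.92

$16,739.92


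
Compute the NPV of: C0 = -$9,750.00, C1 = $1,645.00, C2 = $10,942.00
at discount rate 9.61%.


Formula: NPV = C0 + C1/(1+r) + C2/(1+r)^2
Discount C1: $1,645.00 / (1 + 0.0961) = $1,500.78
Discount C2: $10,942.00 / (1 + 0.0961)^2 = $9,107.44
NPV = -$9,750.00 + $1,500.78 + $9,107.44 = $858.22

$858.22


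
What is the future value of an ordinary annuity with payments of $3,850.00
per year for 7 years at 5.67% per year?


Formula: FV = PMT * ((1+r)^n - 1) / r
Growth factor: (1 + 0.0567)^7 = 1.471167
Numerator: 1.471167 - 1 = 0.471167
FV = $3,850.00 * 0.471167 / 0.0567 = $31,992.82

$31,992.82


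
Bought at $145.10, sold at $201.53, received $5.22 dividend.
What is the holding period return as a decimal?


Formula: HPR = (P1 - P0 + D) / P0
Gain: $201.53 - $145.10 + $5.22 = $61.65
HPR = $61.65 / $145.10 = 0.4249

0.4249


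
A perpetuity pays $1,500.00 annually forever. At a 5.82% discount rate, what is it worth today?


Formula: PV = C / r
Substituting: PV = $1,500.00 / 0.0582
PV = $25,773.20

$25,773.20


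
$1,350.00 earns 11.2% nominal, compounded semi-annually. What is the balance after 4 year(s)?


Formula: FV = P * (1 + r/m)^(m*t)
Period rate: r/m = 0.112 / 2 = 0.056
Total periods: m*t = 2 * 4 = 8
Growth factor: (1 + 0.056)^8 = 1.546363
FV = $1,350.00 * 1.546363 = $2,087.59

$2,087.59


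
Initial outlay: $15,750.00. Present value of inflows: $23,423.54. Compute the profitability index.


Formula: PI = PV(cash flows) / initial investment
Substituting: PI = $23,423.54 / $15,750.00
PI = 1.4872

1.4872


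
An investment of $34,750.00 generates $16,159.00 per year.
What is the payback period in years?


Formula: Payback = investment / annual cash flow
Substituting: Payback = $34,750.00 / $16,159.00
Payback = 2.1505 years

2.1505 years


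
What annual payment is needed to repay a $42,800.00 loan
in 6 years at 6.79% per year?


Formula: PMT = PV * r / (1 - (1+r)^(-n))
Denominator: 1 - (1 + 0.0679)^(-6) = 0.325757
Numerator: $42,800.00 * 0.0679 = 2906.12
PMT = 2906.12 / 0.325757 = $8,921.13

$8,921.13


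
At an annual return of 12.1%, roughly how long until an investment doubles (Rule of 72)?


Formula: Years ≈ 72 / r
Substituting: Years ≈ 72 / 12.1
Years ≈ 6.0

6.0 years


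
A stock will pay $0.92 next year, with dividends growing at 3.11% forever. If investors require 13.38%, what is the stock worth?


Formula: P = D1 / (r - g)
Spread: r - g = 0.1338 - 0.0311 = 0.1027
Substituting: P = $0.92 / 0.1027
P = $8.96

$8.96


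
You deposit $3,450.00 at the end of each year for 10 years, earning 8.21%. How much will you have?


Formula: FV = PMT * ((1+r)^n - 1) / r
Growth factor: (1 + 0.0821)^10 = 2.201273
Numerator: 2.201273 - 1 = 1.201273
FV = $3,450.00 * 1.201273 / 0.0821 = $50,479.82

$50,479.82


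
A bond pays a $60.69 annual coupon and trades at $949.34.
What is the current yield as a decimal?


Formula: Current yield = annual coupon / price
Substituting: CY = $60.69 / $949.34
CY = 0.063929

0.063929


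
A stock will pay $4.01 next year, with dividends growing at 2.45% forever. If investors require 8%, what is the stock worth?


Formula: P = D1 / (r - g)
Spread: r - g = 0.08 - 0.0245 = 0.0555
Substituting: P = $4.01 / 0.0555
P = $72.25

$72.25


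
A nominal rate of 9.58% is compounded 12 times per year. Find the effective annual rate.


Formula: EAR = (1 + r/m)^m - 1
Period rate: r/m = 0.0958 / 12 = 0.007983
Compounding: (1 + 0.007983)^12 = 1.10012
EAR = 1.10012 - 1 = 0.10012

0.10012


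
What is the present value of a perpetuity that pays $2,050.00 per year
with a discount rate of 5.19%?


Formula: PV = C / r
Substituting: PV = $2,050.00 / 0.0519
PV = $39,499.04

$39,499.04


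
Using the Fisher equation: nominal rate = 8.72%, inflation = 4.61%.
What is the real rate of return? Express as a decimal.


Formula: (1 + r_real) = (1 + r_nom) / (1 + inflation)
Substituting: (1 + r_real) = 1.0872 / 1.0461
(1 + r_real) = 1.039289
r_real = 1.039289 - 1 = 0.039289

0.039289


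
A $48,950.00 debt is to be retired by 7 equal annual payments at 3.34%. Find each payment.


Formula: PMT = PV * r / (1 - (1+r)^(-n))
Denominator: 1 - (1 + 0.0334)^(-7) = 0.205451
Numerator: $48,950.00 * 0.0334 = 1634.93
PMT = 1634.93 / 0.205451 = $7,957.77

$7,957.77


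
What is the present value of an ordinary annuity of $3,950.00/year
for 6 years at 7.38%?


Formula: PV = PMT * (1 - (1+r)^(-n)) / r
Discount factor: (1 + 0.0738)^(-6) = 0.652318
Bracket: 1 - 0.652318 = 0.347682
PV = $3,950.00 * 0.347682 / 0.0738 = $18,608.98

$18,608.98


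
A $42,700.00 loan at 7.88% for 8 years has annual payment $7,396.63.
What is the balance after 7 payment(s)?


Formula: Balance = PV*(1+r)^k - PMT*((1+r)^k - 1)/r
Growth: (1 + 0.0788)^7 = 1.700539
Accumulated factor: ((1+r)^k - 1)/r = 8.890087
Balance = $42,700.00 * 1.700539 - $7,396.63 * 8.890087
Balance = $6,856.32

$6,856.32


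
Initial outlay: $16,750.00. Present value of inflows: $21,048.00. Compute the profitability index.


Formula: PI = PV(cash flows) / initial investment
Substituting: PI = $21,048.00 / $16,750.00
PI = 1.2566

1.2566


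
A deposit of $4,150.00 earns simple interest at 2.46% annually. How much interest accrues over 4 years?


Formula: I = P * r * t
Substituting: I = $4,150.00 * 0.0246 * 4
Step: I = $4,150.00 * 0.0984
I = $408.36

$408.36


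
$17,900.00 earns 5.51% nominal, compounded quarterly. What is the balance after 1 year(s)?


Formula: FV = P * (1 + r/m)^(m*t)
Period rate: r/m = 0.0551 / 4 = 0.013775
Total periods: m*t = 4 * 1 = 4
Growth factor: (1 + 0.013775)^4 = 1.056249
FV = $17,900.00 * 1.056249 = $18,906.86

$18,906.86


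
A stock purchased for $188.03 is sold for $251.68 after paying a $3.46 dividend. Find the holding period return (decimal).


Formula: HPR = (P1 - P0 + D) / P0
Gain: $251.68 - $188.03 + $3.46 = $67.11
HPR = $67.11 / $188.03 = 0.3569

0.3569


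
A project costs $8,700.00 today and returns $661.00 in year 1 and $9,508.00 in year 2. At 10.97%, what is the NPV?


Formula: NPV = C0 + C1/(1+r) + C2/(1+r)^2
Discount C1: $661.00 / (1 + 0.1097) = $595.66
Discount C2: $9,508.00 / (1 + 0.1097)^2 = $7,721.08
NPV = -$8,700.00 + $595.66 + $7,721.08 = -$383.26

-$383.26


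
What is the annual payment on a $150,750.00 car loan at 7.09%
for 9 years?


Formula: PMT = PV * r / (1 - (1+r)^(-n))
Denominator: 1 - (1 + 0.0709)^(-9) = 0.460167
Numerator: $150,750.00 * 0.0709 = 10688.175
PMT = 10688.175 / 0.460167 = $23,226.75

$23,226.75


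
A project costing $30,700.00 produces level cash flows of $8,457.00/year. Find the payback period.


Formula: Payback = investment / annual cash flow
Substituting: Payback = $30,700.00 / $8,457.00
Payback = 3.6301 years

3.6301 years


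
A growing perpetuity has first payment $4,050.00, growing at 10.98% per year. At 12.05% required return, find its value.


Formula: PV = C / (r - g)
Spread: r - g = 0.1205 - 0.1098 = 0.0107
Substituting: PV = $4,050.00 / 0.0107
PV = $378,504.67

$378,504.67


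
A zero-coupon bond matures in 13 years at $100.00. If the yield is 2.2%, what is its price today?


Formula: Price = FV / (1 + r)^n
Substituting: Price = $100.00 / (1 + 0.022)^13
Discount factor: (1.022)^13 = 1.326972
Price = $100.00 / 1.326972 = $75.36

$75.36


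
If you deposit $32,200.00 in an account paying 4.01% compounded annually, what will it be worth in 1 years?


Formula: FV = P * (1 + r)^n
Substituting: FV = $32,200.00 * (1 + 0.0401)^1
Growth factor: (1.0401)^1 = 1.0401
FV = $32,200.00 * 1.0401 = $33,491.22

$33,491.22


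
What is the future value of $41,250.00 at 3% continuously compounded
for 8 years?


Formula: FV = P * e^(r*t)
Exponent: r*t = 0.03 * 8 = 0.24
e^(0.24) = 1.271249
FV = $41,250.00 * 1.271249 = $52,439.03

$52,439.03


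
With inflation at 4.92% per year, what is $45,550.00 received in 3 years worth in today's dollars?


Formula: Real value = nominal / (1 + inflation)^years
Price level: (1 + 0.0492)^3 = 1.154981
Real value = $45,550.00 / 1.154981 = $39,437.88

$39,437.88


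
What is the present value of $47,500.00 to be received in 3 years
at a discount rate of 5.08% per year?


Formula: PV = FV / (1 + r)^n
Substituting: PV = $47,500.00 / (1 + 0.0508)^3
Discount factor: (1.0508)^3 = 1.160273
PV = $47,500.00 / 1.160273 = $40,938.64

$40,938.64


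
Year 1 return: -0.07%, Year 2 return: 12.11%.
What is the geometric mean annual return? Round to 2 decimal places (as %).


Formula: Geometric mean = ((1+r1)*(1+r2))^(1/2) - 1
Product: (1 + -0.0007) * (1 + 0.1211) = 0.9993 * 1.1211 = 1.120315
Square root: 1.120315^0.5 = 1.058449
Geometric mean = 1.058449 - 1 = 0.058449
As percentage: 5.84%

5.84%


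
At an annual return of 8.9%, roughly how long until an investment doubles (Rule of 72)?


Formula: Years ≈ 72 / r
Substituting: Years ≈ 72 / 8.9
Years ≈ 8.1

8.1 years


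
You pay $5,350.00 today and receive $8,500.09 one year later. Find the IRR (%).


Formula: IRR = C1/C0 - 1
Substituting: IRR = $8,500.09 / $5,350.00 - 1
Ratio: 1.588802 - 1 = 0.588802
IRR = 58.8802%

58.8802%


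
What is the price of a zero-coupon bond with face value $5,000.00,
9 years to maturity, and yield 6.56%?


Formula: Price = FV / (1 + r)^n
Substituting: Price = $5,000.00 / (1 + 0.0656)^9
Discount factor: (1.0656)^9 = 1.771528
Price = $5,000.00 / 1.771528 = $2,822.42

$2,822.42


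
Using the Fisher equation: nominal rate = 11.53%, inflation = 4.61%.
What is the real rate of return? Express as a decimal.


Formula: (1 + r_real) = (1 + r_nom) / (1 + inflation)
Substituting: (1 + r_real) = 1.1153 / 1.0461
(1 + r_real) = 1.06615
r_real = 1.06615 - 1 = 0.06615

0.06615


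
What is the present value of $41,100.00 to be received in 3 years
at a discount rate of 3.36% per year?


Formula: PV = FV / (1 + r)^n
Substituting: PV = $41,100.00 / (1 + 0.0336)^3
Discount factor: (1.0336)^3 = 1.104225
PV = $41,100.00 / 1.104225 = $37,220.68

$37,220.68


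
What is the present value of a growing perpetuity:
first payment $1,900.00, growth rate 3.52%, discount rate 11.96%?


Formula: PV = C / (r - g)
Spread: r - g = 0.1196 - 0.0352 = 0.0844
Substituting: PV = $1,900.00 / 0.0844
PV = $22,511.85

$22,511.85


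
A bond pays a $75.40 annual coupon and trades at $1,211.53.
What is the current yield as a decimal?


Formula: Current yield = annual coupon / price
Substituting: CY = $75.40 / $1,211.53
CY = 0.062235

0.062235


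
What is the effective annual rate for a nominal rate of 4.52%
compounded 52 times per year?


Formula: EAR = (1 + r/m)^m - 1
Period rate: r/m = 0.0452 / 52 = 0.000869
Compounding: (1 + 0.000869)^52 = 1.046217
EAR = 1.046217 - 1 = 0.046217

0.046217


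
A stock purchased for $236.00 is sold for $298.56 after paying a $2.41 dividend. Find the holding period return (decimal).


Formula: HPR = (P1 - P0 + D) / P0
Gain: $298.56 - $236.00 + $2.41 = $64.97
HPR = $64.97 / $236.00 = 0.2753

0.2753


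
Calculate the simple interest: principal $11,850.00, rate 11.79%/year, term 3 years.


Formula: I = P * r * t
Substituting: I = $11,850.00 * 0.1179 * 3
Step: I = $11,850.00 * 0.3537
I = $4,191.35

$4,191.35


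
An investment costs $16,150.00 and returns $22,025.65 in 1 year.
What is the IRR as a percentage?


Formula: IRR = C1/C0 - 1
Substituting: IRR = $22,025.65 / $16,150.00 - 1
Ratio: 1.363817 - 1 = 0.363817
IRR = 36.3817%

36.3817%


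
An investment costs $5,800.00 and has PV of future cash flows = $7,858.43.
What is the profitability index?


Formula: PI = PV(cash flows) / initial investment
Substituting: PI = $7,858.43 / $5,800.00
PI = 1.3549

1.3549


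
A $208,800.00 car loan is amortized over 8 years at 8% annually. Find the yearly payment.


Formula: PMT = PV * r / (1 - (1+r)^(-n))
Denominator: 1 - (1 + 0.08)^(-8) = 0.459731
Numerator: $208,800.00 * 0.08 = 16704.0
PMT = 16704.0 / 0.459731 = $36,334.28

$36,334.28


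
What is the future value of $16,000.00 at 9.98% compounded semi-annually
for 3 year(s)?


Formula: FV = P * (1 + r/m)^(m*t)
Period rate: r/m = 0.0998 / 2 = 0.0499
Total periods: m*t = 2 * 3 = 6
Growth factor: (1 + 0.0499)^6 = 1.33933
FV = $16,000.00 * 1.33933 = $21,429.28

$21,429.28


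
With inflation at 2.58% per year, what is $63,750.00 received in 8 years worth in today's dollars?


Formula: Real value = nominal / (1 + inflation)^years
Price level: (1 + 0.0258)^8 = 1.226031
Real value = $63,750.00 / 1.226031 = $51,997.04

$51,997.04


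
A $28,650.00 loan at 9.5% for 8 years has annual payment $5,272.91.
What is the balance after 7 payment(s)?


Formula: Balance = PV*(1+r)^k - PMT*((1+r)^k - 1)/r
Growth: (1 + 0.095)^7 = 1.887552
Accumulated factor: ((1+r)^k - 1)/r = 9.342648
Balance = $28,650.00 * 1.887552 - $5,272.91 * 9.342648
Balance = $4,815.41

$4,815.41


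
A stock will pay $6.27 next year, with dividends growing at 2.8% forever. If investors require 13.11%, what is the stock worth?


Formula: P = D1 / (r - g)
Spread: r - g = 0.1311 - 0.028 = 0.1031
Substituting: P = $6.27 / 0.1031
P = $60.81

$60.81


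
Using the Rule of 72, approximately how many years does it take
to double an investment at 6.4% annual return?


Formula: Years ≈ 72 / r
Substituting: Years ≈ 72 / 6.4
Years ≈ 11.2

11.2 years


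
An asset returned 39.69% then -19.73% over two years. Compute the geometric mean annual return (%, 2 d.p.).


Formula: Geometric mean = ((1+r1)*(1+r2))^(1/2) - 1
Product: (1 + 0.3969) * (1 + -0.1973) = 1.3969 * 0.8027 = 1.121292
Square root: 1.121292^0.5 = 1.058911
Geometric mean = 1.058911 - 1 = 0.058911
As percentage: 5.89%

5.89%


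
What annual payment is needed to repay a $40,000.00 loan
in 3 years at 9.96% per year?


Formula: PMT = PV * r / (1 - (1+r)^(-n))
Denominator: 1 - (1 + 0.0996)^(-3) = 0.247865
Numerator: $40,000.00 * 0.0996 = 3984.0
PMT = 3984.0 / 0.247865 = $16,073.27

$16,073.27


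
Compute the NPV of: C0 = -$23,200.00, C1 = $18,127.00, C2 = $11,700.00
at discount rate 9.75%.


Formula: NPV = C0 + C1/(1+r) + C2/(1+r)^2
Discount C1: $18,127.00 / (1 + 0.0975) = $16,516.63
Discount C2: $11,700.00 / (1 + 0.0975)^2 = $9,713.52
NPV = -$23,200.00 + $16,516.63 + $9,713.52 = $3,030.15

$3,030.15


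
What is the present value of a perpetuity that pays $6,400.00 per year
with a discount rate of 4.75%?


Formula: PV = C / r
Substituting: PV = $6,400.00 / 0.0475
PV = $134,736.84

$134,736.84


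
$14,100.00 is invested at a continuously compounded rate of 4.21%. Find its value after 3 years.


Formula: FV = P * e^(r*t)
Exponent: r*t = 0.0421 * 3 = 0.1263
e^(0.1263) = 1.134623
FV = $14,100.00 * 1.134623 = $15,998.18

$15,998.18


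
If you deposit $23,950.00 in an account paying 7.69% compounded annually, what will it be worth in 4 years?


Formula: FV = P * (1 + r)^n
Substituting: FV = $23,950.00 * (1 + 0.0769)^4
Growth factor: (1.0769)^4 = 1.344936
FV = $23,950.00 * 1.344936 = $32,211.21

$32,211.21


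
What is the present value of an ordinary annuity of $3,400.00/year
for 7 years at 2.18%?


Formula: PV = PMT * (1 - (1+r)^(-n)) / r
Discount factor: (1 + 0.0218)^(-7) = 0.859882
Bracket: 1 - 0.859882 = 0.140118
PV = $3,400.00 * 0.140118 / 0.0218 = $21,853.31

$21,853.31


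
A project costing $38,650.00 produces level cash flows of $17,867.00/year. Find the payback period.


Formula: Payback = investment / annual cash flow
Substituting: Payback = $38,650.00 / $17,867.00
Payback = 2.1632 years

2.1632 years


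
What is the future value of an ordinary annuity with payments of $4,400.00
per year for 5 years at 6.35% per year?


Formula: FV = PMT * ((1+r)^n - 1) / r
Growth factor: (1 + 0.0635)^5 = 1.360465
Numerator: 1.360465 - 1 = 0.360465
FV = $4,400.00 * 0.360465 / 0.0635 = $24,977.12

$24,977.12


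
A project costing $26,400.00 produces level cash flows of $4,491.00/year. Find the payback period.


Formula: Payback = investment / annual cash flow
Substituting: Payback = $26,400.00 / $4,491.00
Payback = 5.8784 years

5.8784 years


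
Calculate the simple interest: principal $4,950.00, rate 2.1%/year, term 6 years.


Formula: I = P * r * t
Substituting: I = $4,950.00 * 0.021 * 6
Step: I = $4,950.00 * 0.126
I = $623.70

$623.70


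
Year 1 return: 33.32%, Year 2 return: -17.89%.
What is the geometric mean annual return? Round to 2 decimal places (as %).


Formula: Geometric mean = ((1+r1)*(1+r2))^(1/2) - 1
Product: (1 + 0.3332) * (1 + -0.1789) = 1.3332 * 0.8211 = 1.094691
Square root: 1.094691^0.5 = 1.046275
Geometric mean = 1.046275 - 1 = 0.046275
As percentage: 4.63%

4.63%


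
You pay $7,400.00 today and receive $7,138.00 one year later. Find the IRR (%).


Formula: IRR = C1/C0 - 1
Substituting: IRR = $7,138.00 / $7,400.00 - 1
Ratio: 0.964595 - 1 = -0.035405
IRR = -3.5405%

-3.5405%


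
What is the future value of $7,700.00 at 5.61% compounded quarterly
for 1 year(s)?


Formula: FV = P * (1 + r/m)^(m*t)
Period rate: r/m = 0.0561 / 4 = 0.014025
Total periods: m*t = 4 * 1 = 4
Growth factor: (1 + 0.014025)^4 = 1.057291
FV = $7,700.00 * 1.057291 = $8,141.14

$8,141.14


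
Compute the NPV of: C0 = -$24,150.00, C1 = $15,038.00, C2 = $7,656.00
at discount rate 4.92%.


Formula: NPV = C0 + C1/(1+r) + C2/(1+r)^2
Discount C1: $15,038.00 / (1 + 0.0492) = $14,332.83
Discount C2: $7,656.00 / (1 + 0.0492)^2 = $6,954.81
NPV = -$24,150.00 + $14,332.83 + $6,954.81 = -$2,862.36

-$2,862.36


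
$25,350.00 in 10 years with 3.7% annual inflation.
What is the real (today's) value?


Formula: Real value = nominal / (1 + inflation)^years
Price level: (1 + 0.037)^10 = 1.438095
Real value = $25,350.00 / 1.438095 = $17,627.49

$17,627.49


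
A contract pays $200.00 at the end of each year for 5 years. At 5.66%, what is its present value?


Formula: PV = PMT * (1 - (1+r)^(-n)) / r
Discount factor: (1 + 0.0566)^(-5) = 0.759359
Bracket: 1 - 0.759359 = 0.240641
PV = $200.00 * 0.240641 / 0.0566 = $850.32

$850.32


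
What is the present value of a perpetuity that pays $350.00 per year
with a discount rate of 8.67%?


Formula: PV = C / r
Substituting: PV = $350.00 / 0.0867
PV = $4,036.91

$4,036.91


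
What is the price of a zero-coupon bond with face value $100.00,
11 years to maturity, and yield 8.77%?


Formula: Price = FV / (1 + r)^n
Substituting: Price = $100.00 / (1 + 0.0877)^11
Discount factor: (1.0877)^11 = 2.52116
Price = $100.00 / 2.52116 = $39.66

$39.66


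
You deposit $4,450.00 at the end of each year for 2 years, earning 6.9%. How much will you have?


Formula: FV = PMT * ((1+r)^n - 1) / r
Growth factor: (1 + 0.069)^2 = 1.142761
Numerator: 1.142761 - 1 = 0.142761
FV = $4,450.00 * 0.142761 / 0.069 = $9,207.05

$9,207.05


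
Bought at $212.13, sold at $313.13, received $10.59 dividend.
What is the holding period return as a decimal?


Formula: HPR = (P1 - P0 + D) / P0
Gain: $313.13 - $212.13 + $10.59 = $111.59
HPR = $111.59 / $212.13 = 0.526

0.526


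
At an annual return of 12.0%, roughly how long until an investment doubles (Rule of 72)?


Formula: Years ≈ 72 / r
Substituting: Years ≈ 72 / 12.0
Years ≈ 6.0

6.0 years


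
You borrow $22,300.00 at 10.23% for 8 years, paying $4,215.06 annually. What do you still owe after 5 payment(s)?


Formula: Balance = PV*(1+r)^k - PMT*((1+r)^k - 1)/r
Growth: (1 + 0.1023)^5 = 1.627418
Accumulated factor: ((1+r)^k - 1)/r = 6.133115
Balance = $22,300.00 * 1.627418 - $4,215.06 * 6.133115
Balance = $10,439.97

$10,439.97


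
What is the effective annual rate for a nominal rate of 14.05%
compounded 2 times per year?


Formula: EAR = (1 + r/m)^m - 1
Period rate: r/m = 0.1405 / 2 = 0.07025
Compounding: (1 + 0.07025)^2 = 1.145435
EAR = 1.145435 - 1 = 0.145435

0.145435


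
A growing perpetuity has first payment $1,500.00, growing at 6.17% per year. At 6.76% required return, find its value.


Formula: PV = C / (r - g)
Spread: r - g = 0.0676 - 0.0617 = 0.0059
Substituting: PV = $1,500.00 / 0.0059
PV = $254,237.29

$254,237.29


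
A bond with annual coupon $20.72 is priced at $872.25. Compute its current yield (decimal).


Formula: Current yield = annual coupon / price
Substituting: CY = $20.72 / $872.25
CY = 0.023755

0.023755


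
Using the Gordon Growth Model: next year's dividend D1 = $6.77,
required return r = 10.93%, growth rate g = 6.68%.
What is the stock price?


Formula: P = D1 / (r - g)
Spread: r - g = 0.1093 - 0.0668 = 0.0425
Substituting: P = $6.77 / 0.0425
P = $159.29

$159.29


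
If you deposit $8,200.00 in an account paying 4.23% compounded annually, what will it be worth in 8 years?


Formula: FV = P * (1 + r)^n
Substituting: FV = $8,200.00 * (1 + 0.0423)^8
Growth factor: (1.0423)^8 = 1.39297
FV = $8,200.00 * 1.39297 = $11,422.36

$11,422.36


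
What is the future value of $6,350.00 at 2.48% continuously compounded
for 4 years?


Formula: FV = P * e^(r*t)
Exponent: r*t = 0.0248 * 4 = 0.0992
e^(0.0992) = 1.104287
FV = $6,350.00 * 1.104287 = $7,012.22

$7,012.22


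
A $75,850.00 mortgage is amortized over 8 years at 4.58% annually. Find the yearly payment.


Formula: PMT = PV * r / (1 - (1+r)^(-n))
Denominator: 1 - (1 + 0.0458)^(-8) = 0.301107
Numerator: $75,850.00 * 0.0458 = 3473.93
PMT = 3473.93 / 0.301107 = $11,537.21

$11,537.21


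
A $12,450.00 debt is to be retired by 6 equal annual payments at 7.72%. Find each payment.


Formula: PMT = PV * r / (1 - (1+r)^(-n))
Denominator: 1 - (1 + 0.0772)^(-6) = 0.359938
Numerator: $12,450.00 * 0.0772 = 961.14
PMT = 961.14 / 0.359938 = $2,670.29

$2,670.29


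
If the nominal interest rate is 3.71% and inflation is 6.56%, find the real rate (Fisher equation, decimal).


Formula: (1 + r_real) = (1 + r_nom) / (1 + inflation)
Substituting: (1 + r_real) = 1.0371 / 1.0656
(1 + r_real) = 0.973255
r_real = 0.973255 - 1 = -0.026745

-0.026745


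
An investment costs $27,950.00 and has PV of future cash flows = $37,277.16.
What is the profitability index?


Formula: PI = PV(cash flows) / initial investment
Substituting: PI = $37,277.16 / $27,950.00
PI = 1.3337

1.3337


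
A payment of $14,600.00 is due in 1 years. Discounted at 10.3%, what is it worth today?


Formula: PV = FV / (1 + r)^n
Substituting: PV = $14,600.00 / (1 + 0.103)^1
Discount factor: (1.103)^1 = 1.103
PV = $14,600.00 / 1.103 = $13,236.63

$13,236.63


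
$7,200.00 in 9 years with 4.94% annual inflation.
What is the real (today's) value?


Formula: Real value = nominal / (1 + inflation)^years
Price level: (1 + 0.0494)^9 = 1.543368
Real value = $7,200.00 / 1.543368 = $4,665.12

$4,665.12


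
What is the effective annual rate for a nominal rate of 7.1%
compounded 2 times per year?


Formula: EAR = (1 + r/m)^m - 1
Period rate: r/m = 0.071 / 2 = 0.0355
Compounding: (1 + 0.0355)^2 = 1.07226
EAR = 1.07226 - 1 = 0.07226

0.07226


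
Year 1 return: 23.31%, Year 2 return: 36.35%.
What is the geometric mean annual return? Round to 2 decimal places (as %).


Formula: Geometric mean = ((1+r1)*(1+r2))^(1/2) - 1
Product: (1 + 0.2331) * (1 + 0.3635) = 1.2331 * 1.3635 = 1.681332
Square root: 1.681332^0.5 = 1.296662
Geometric mean = 1.296662 - 1 = 0.296662
As percentage: 29.67%

29.67%


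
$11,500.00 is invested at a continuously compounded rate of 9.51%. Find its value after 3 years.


Formula: FV = P * e^(r*t)
Exponent: r*t = 0.0951 * 3 = 0.2853
e^(0.2853) = 1.330161
FV = $11,500.00 * 1.330161 = $15,296.85

$15,296.85


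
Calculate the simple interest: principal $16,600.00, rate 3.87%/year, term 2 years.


Formula: I = P * r * t
Substituting: I = $16,600.00 * 0.0387 * 2
Step: I = $16,600.00 * 0.0774
I = $1,284.84

$1,284.84


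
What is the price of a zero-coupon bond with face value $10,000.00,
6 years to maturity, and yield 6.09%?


Formula: Price = FV / (1 + r)^n
Substituting: Price = $10,000.00 / (1 + 0.0609)^6
Discount factor: (1.0609)^6 = 1.425761
Price = $10,000.00 / 1.425761 = $7,013.80

$7,013.80


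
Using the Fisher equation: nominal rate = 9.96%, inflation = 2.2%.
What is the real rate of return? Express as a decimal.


Formula: (1 + r_real) = (1 + r_nom) / (1 + inflation)
Substituting: (1 + r_real) = 1.0996 / 1.022
(1 + r_real) = 1.07593
r_real = 1.07593 - 1 = 0.07593

0.07593


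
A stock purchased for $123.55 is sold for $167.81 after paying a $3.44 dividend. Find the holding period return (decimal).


Formula: HPR = (P1 - P0 + D) / P0
Gain: $167.81 - $123.55 + $3.44 = $47.70
HPR = $47.70 / $123.55 = 0.3861

0.3861


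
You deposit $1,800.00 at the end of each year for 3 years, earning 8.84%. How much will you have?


Formula: FV = PMT * ((1+r)^n - 1) / r
Growth factor: (1 + 0.0884)^3 = 1.289334
Numerator: 1.289334 - 1 = 0.289334
FV = $1,800.00 * 0.289334 / 0.0884 = $5,891.43

$5,891.43


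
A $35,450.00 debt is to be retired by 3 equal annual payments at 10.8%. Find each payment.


Formula: PMT = PV * r / (1 - (1+r)^(-n))
Denominator: 1 - (1 + 0.108)^(-3) = 0.264842
Numerator: $35,450.00 * 0.108 = 3828.6
PMT = 3828.6 / 0.264842 = $14,456.17

$14,456.17


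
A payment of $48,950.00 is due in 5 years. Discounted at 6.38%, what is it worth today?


Formula: PV = FV / (1 + r)^n
Substituting: PV = $48,950.00 / (1 + 0.0638)^5
Discount factor: (1.0638)^5 = 1.362385
PV = $48,950.00 / 1.362385 = $35,929.63

$35,929.63


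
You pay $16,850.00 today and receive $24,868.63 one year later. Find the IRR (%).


Formula: IRR = C1/C0 - 1
Substituting: IRR = $24,868.63 / $16,850.00 - 1
Ratio: 1.475883 - 1 = 0.475883
IRR = 47.5883%

47.5883%


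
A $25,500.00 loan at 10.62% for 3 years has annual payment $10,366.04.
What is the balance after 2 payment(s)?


Formula: Balance = PV*(1+r)^k - PMT*((1+r)^k - 1)/r
Growth: (1 + 0.1062)^2 = 1.223678
Accumulated factor: ((1+r)^k - 1)/r = 2.1062
Balance = $25,500.00 * 1.223678 - $10,366.04 * 2.1062
Balance = $9,370.85

$9,370.85


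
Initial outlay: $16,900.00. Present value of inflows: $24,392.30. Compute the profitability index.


Formula: PI = PV(cash flows) / initial investment
Substituting: PI = $24,392.30 / $16,900.00
PI = 1.4433

1.4433


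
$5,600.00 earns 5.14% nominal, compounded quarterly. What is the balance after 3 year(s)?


Formula: FV = P * (1 + r/m)^(m*t)
Period rate: r/m = 0.0514 / 4 = 0.01285
Total periods: m*t = 4 * 3 = 12
Growth factor: (1 + 0.01285)^12 = 1.165579
FV = $5,600.00 * 1.165579 = $6,527.24

$6,527.24


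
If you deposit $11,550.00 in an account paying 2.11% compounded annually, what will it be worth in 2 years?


Formula: FV = P * (1 + r)^n
Substituting: FV = $11,550.00 * (1 + 0.0211)^2
Growth factor: (1.0211)^2 = 1.042645
FV = $11,550.00 * 1.042645 = $12,042.55

$12,042.55


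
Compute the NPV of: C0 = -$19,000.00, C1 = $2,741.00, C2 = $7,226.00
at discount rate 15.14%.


Formula: NPV = C0 + C1/(1+r) + C2/(1+r)^2
Discount C1: $2,741.00 / (1 + 0.1514) = $2,380.58
Discount C2: $7,226.00 / (1 + 0.1514)^2 = $5,450.61
NPV = -$19,000.00 + $2,380.58 + $5,450.61 = -$11,168.80

-$11,168.80


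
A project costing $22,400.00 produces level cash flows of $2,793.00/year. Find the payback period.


Formula: Payback = investment / annual cash flow
Substituting: Payback = $22,400.00 / $2,793.00
Payback = 8.0201 years

8.0201 years


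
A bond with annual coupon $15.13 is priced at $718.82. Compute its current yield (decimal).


Formula: Current yield = annual coupon / price
Substituting: CY = $15.13 / $718.82
CY = 0.021048

0.021048


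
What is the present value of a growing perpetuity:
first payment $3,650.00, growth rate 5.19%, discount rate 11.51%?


Formula: PV = C / (r - g)
Spread: r - g = 0.1151 - 0.0519 = 0.0632
Substituting: PV = $3,650.00 / 0.0632
PV = $57,753.16

$57,753.16


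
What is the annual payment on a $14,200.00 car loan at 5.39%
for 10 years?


Formula: PMT = PV * r / (1 - (1+r)^(-n))
Denominator: 1 - (1 + 0.0539)^(-10) = 0.40843
Numerator: $14,200.00 * 0.0539 = 765.38
PMT = 765.38 / 0.40843 = $1,873.96

$1,873.96


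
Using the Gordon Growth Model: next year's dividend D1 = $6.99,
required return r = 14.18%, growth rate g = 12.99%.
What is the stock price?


Formula: P = D1 / (r - g)
Spread: r - g = 0.1418 - 0.1299 = 0.0119
Substituting: P = $6.99 / 0.0119
P = $587.39

$587.39


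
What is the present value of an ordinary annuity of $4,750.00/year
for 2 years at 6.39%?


Formula: PV = PMT * (1 - (1+r)^(-n)) / r
Discount factor: (1 + 0.0639)^(-2) = 0.883483
Bracket: 1 - 0.883483 = 0.116517
PV = $4,750.00 * 0.116517 / 0.0639 = $8,661.25

$8,661.25


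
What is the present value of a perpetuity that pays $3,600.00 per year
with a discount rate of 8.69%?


Formula: PV = C / r
Substituting: PV = $3,600.00 / 0.0869
PV = $41,426.93

$41,426.93


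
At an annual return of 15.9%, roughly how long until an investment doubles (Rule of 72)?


Formula: Years ≈ 72 / r
Substituting: Years ≈ 72 / 15.9
Years ≈ 4.5

4.5 years


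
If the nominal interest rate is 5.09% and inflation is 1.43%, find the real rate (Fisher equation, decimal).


Formula: (1 + r_real) = (1 + r_nom) / (1 + inflation)
Substituting: (1 + r_real) = 1.0509 / 1.0143
(1 + r_real) = 1.036084
r_real = 1.036084 - 1 = 0.036084

0.036084


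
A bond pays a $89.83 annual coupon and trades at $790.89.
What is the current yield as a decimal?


Formula: Current yield = annual coupon / price
Substituting: CY = $89.83 / $790.89
CY = 0.113581

0.113581


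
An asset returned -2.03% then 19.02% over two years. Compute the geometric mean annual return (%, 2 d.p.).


Formula: Geometric mean = ((1+r1)*(1+r2))^(1/2) - 1
Product: (1 + -0.0203) * (1 + 0.1902) = 0.9797 * 1.1902 = 1.166039
Square root: 1.166039^0.5 = 1.079833
Geometric mean = 1.079833 - 1 = 0.079833
As percentage: 7.98%

7.98%


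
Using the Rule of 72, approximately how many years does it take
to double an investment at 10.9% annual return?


Formula: Years ≈ 72 / r
Substituting: Years ≈ 72 / 10.9
Years ≈ 6.6

6.6 years


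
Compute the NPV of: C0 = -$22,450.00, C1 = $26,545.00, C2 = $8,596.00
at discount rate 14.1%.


Formula: NPV = C0 + C1/(1+r) + C2/(1+r)^2
Discount C1: $26,545.00 / (1 + 0.141) = $23,264.68
Discount C2: $8,596.00 / (1 + 0.141)^2 = $6,602.75
NPV = -$22,450.00 + $23,264.68 + $6,602.75 = $7,417.43

$7,417.43


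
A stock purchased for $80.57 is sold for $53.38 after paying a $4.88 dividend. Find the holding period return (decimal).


Formula: HPR = (P1 - P0 + D) / P0
Gain: $53.38 - $80.57 + $4.88 = -$22.31
HPR = -$22.31 / $80.57 = -0.2769

-0.2769


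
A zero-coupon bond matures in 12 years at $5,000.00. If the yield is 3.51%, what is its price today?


Formula: Price = FV / (1 + r)^n
Substituting: Price = $5,000.00 / (1 + 0.0351)^12
Discount factor: (1.0351)^12 = 1.512822
Price = $5,000.00 / 1.512822 = $3,305.08

$3,305.08
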